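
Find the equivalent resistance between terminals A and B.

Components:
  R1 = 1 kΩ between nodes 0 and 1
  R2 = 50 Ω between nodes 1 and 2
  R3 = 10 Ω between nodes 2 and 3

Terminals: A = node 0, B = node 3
Reduce the network between node 0 (A) and node 3 (B) by series/parallel combination:
  Rs1 = R1 + R2 (series, joined only at node 1) = 1000 + 50 = 1050 Ω
  Rs2 = R3 + Rs1 (series, joined only at node 2) = 10 + 1050 = 1060 Ω
R_eq = 1.06 kΩ

Final answer: 1.06 kΩ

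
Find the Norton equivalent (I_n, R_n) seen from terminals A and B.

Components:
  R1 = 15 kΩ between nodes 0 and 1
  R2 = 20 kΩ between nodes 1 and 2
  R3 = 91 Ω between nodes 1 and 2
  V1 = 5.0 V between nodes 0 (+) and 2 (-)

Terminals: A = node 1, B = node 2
Find the Thévenin equivalent first; then I_n = V_th/R_th and R_n = R_th.
Step 1 — V_th is the open-circuit voltage V_A - V_B (nothing connected across the terminals).
Nodal analysis, taking node 2 as the 0 V reference.
Source V1 fixes V_0 = 5 V.
KCL at each unknown node (sum of currents leaving = 0; resistances in Ω):
  Node 1: (V_1 - 5)/15000 + (V_1 - 0)/20000 + (V_1 - 0)/91 = 0
Collecting terms: 0.01111 × V_1 = 0.0003333  =>  V_1 = 0.03001 V
V_th = V_1 - V_2 = 0.03001 - 0 = 0.03001 V
Step 2 — R_th: zero the source — replace V1 by a short circuit (node 2 merges into node 0) — and find the resistance seen between A (node 1) and B (node 0).
Reduce the network between node 1 (A) and node 0 (B) by series/parallel combination:
  Rp1 = R1 ‖ R2 ‖ R3 (parallel, all between nodes 0 and 1) = 1/(1/15000 + 1/20000 + 1/91) = 90.04 Ω
R_th = 90.04 Ω
I_n = V_th/R_th = 0.03001/90.04 = 0.0003333 A, and R_n = R_th = 90.04 Ω

Final answer: I_n = 0.0003333 A, R_n = 90.04 Ω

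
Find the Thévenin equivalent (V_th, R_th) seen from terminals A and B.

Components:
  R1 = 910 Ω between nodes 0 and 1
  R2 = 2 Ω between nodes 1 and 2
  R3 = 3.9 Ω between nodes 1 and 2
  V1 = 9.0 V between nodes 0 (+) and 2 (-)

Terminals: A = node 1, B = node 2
Step 1 — V_th is the open-circuit voltage V_A - V_B (nothing connected across the terminals).
Nodal analysis, taking node 2 as the 0 V reference.
Source V1 fixes V_0 = 9 V.
KCL at each unknown node (sum of currents leaving = 0; resistances in Ω):
  Node 1: (V_1 - 9)/910 + (V_1 - 0)/2 + (V_1 - 0)/3.9 = 0
Collecting terms: 0.7575 × V_1 = 0.00989  =>  V_1 = 0.01306 V
V_th = V_1 - V_2 = 0.01306 - 0 = 0.01306 V
Step 2 — R_th: zero the source — replace V1 by a short circuit (node 2 merges into node 0) — and find the resistance seen between A (node 1) and B (node 0).
Reduce the network between node 1 (A) and node 0 (B) by series/parallel combination:
  Rp1 = R1 ‖ R2 ‖ R3 (parallel, all between nodes 0 and 1) = 1/(1/910 + 1/2 + 1/3.9) = 1.32 Ω
R_th = 1.32 Ω

Final answer: V_th = 0.01306 V, R_th = 1.32 Ω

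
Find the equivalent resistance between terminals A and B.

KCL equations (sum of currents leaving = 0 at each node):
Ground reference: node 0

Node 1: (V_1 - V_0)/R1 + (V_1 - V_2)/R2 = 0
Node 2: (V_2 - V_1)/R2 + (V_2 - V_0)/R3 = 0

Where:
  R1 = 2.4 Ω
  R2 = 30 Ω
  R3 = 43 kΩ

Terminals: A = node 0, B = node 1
Reduce the network between node 0 (A) and node 1 (B) by series/parallel combination:
  Rs1 = R3 + R2 (series, joined only at node 2) = 43000 + 30 = 43030 Ω
  Rp1 = R1 ‖ Rs1 (parallel, both between nodes 0 and 1) = 1/(1/2.4 + 1/43030) = 2.4 Ω
R_eq = 2.4 Ω

Final answer: 2.4 Ω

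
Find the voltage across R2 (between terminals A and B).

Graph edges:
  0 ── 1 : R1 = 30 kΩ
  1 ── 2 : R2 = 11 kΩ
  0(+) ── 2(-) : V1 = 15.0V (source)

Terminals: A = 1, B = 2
R1 and R2 are in series across V1 (node 0 → node 1 → node 2), and the output A–B is taken across R2, so this is a voltage divider.
Series current: I = V1/(R1 + R2) = 15/(30000 + 11000) = 15/41000 = 0.0003659 A
V_R2 = I × R2 = V1 × R2/(R1 + R2) = 15 × 11000/41000 = 4.024 V

Final answer: 4.024 V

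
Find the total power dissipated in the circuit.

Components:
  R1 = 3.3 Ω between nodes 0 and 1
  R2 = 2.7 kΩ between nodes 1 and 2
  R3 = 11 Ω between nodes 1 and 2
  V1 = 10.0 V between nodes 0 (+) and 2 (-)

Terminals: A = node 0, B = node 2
Nodal analysis, taking node 2 as the 0 V reference.
Source V1 fixes V_0 = 10 V.
KCL at each unknown node (sum of currents leaving = 0; resistances in Ω):
  Node 1: (V_1 - 10)/3.3 + (V_1 - 0)/2700 + (V_1 - 0)/11 = 0
Collecting terms: 0.3943 × V_1 = 3.03  =>  V_1 = 7.685 V
Power in each resistor, P = (ΔV)²/R:
  P_R1 = (10 - 7.685)²/3.3 = 1.624 W
  P_R2 = (7.685 - 0)²/2700 = 0.02187 W
  P_R3 = (7.685 - 0)²/11 = 5.369 W
P_total = P_R1 + P_R2 + P_R3 = 7.015 W

Final answer: 7.015 W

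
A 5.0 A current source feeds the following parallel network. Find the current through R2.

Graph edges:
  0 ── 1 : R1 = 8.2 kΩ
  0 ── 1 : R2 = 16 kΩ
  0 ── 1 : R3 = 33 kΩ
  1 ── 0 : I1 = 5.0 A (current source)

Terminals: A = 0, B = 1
All resistors sit directly between nodes 0 and 1, so they are in parallel and share one voltage V; the full source current 5 A splits among them.
1/R_par = 1/8200 + 1/16000 + 1/33000 = 0.0002148 S  =>  R_par = 4656 Ω
V = I × R_par = 5 × 4656 = 23280 V
I_R2 = V/R2 = 23280/16000 = 1.455 A

Final answer: 1.455 A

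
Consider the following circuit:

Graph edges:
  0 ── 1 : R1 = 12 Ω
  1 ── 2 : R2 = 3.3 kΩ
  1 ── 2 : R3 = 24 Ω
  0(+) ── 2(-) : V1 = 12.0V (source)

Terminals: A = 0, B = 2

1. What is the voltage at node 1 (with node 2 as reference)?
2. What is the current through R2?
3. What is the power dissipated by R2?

Nodal analysis, taking node 2 as the 0 V reference.
Source V1 fixes V_0 = 12 V.
KCL at each unknown node (sum of currents leaving = 0; resistances in Ω):
  Node 1: (V_1 - 12)/12 + (V_1 - 0)/3300 + (V_1 - 0)/24 = 0
Collecting terms: 0.1253 × V_1 = 1  =>  V_1 = 7.981 V
Part 1:
  Read off the nodal solution: V_1 = 7.981 V
Part 2:
  I_R2 = (V_1 - V_2)/R2 = (7.981 - 0)/3300 = 0.002418 A
  Magnitude: I_R2 = 0.002418 A
Part 3:
  I_R2 = (V_1 - V_2)/R2 = (7.981 - 0)/3300 = 0.002418 A
  P_R2 = I_R2² × R2 = (0.002418)² × 3300 = 0.0193 W

Final answers:
1. V_1 = 7.981 V
2. I_R2 = 0.002418 A
3. P_R2 = 0.0193 W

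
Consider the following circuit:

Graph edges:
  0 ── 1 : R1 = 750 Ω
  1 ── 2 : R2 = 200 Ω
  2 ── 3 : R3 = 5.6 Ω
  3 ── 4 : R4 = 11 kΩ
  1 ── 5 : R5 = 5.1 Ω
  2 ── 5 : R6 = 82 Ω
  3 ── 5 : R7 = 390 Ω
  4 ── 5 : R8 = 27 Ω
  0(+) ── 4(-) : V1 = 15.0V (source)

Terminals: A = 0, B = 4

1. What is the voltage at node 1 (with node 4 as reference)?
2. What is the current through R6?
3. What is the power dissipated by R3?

Nodal analysis, taking node 4 as the 0 V reference.
Source V1 fixes V_0 = 15 V.
KCL at each unknown node (sum of currents leaving = 0; resistances in Ω):
  Node 1: (V_1 - 15)/750 + (V_1 - V_2)/200 + (V_1 - V_5)/5.1 = 0
  Node 2: (V_2 - V_1)/200 + (V_2 - V_3)/5.6 + (V_2 - V_5)/82 = 0
  Node 3: (V_3 - V_2)/5.6 + (V_3 - 0)/11000 + (V_3 - V_5)/390 = 0
  Node 5: (V_5 - V_1)/5.1 + (V_5 - V_2)/82 + (V_5 - V_3)/390 + (V_5 - 0)/27 = 0
Collecting terms (coefficients in siemens):
  0.2024·V_1 - 0.005·V_2 - 0.1961·V_5 = 0.02
  0.1958·V_2 - 0.005·V_1 - 0.1786·V_3 - 0.0122·V_5 = 0
  0.1812·V_3 - 0.1786·V_2 - 0.002564·V_5 = 0
  0.2479·V_5 - 0.1961·V_1 - 0.0122·V_2 - 0.002564·V_3 = 0
Solving these 4 simultaneous equations (Gaussian elimination) gives:
  V_1 = 0.6126 V, V_2 = 0.5385 V, V_3 = 0.5379 V, V_5 = 0.5166 V
Part 1:
  Read off the nodal solution: V_1 = 0.6126 V
Part 2:
  I_R6 = (V_2 - V_5)/R6 = (0.5385 - 0.5166)/82 = 0.0002668 A
  Magnitude: I_R6 = 0.0002668 A
Part 3:
  I_R3 = (V_2 - V_3)/R3 = (0.5385 - 0.5379)/5.6 = 0.0001035 A
  P_R3 = I_R3² × R3 = (0.0001035)² × 5.6 = 0.00000006001 W

Final answers:
1. V_1 = 0.6126 V
2. I_R6 = 0.0002668 A
3. P_R3 = 6.001e-08 W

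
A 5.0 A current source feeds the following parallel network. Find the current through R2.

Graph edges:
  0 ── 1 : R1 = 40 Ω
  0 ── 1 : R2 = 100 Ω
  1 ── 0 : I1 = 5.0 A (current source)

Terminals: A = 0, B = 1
All resistors sit directly between nodes 0 and 1, so they are in parallel and share one voltage V; the full source current 5 A splits among them.
1/R_par = 1/40 + 1/100 = 0.035 S  =>  R_par = 28.57 Ω
V = I × R_par = 5 × 28.57 = 142.9 V
I_R2 = V/R2 = 142.9/100 = 1.429 A

Final answer: 1.429 A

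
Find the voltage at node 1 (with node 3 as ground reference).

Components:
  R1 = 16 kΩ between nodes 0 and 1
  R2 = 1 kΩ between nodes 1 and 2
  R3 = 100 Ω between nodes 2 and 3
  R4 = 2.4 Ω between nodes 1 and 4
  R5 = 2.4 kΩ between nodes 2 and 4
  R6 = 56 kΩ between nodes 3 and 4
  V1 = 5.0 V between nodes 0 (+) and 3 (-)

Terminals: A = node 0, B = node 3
Nodal analysis, taking node 3 as the 0 V reference.
Source V1 fixes V_0 = 5 V.
KCL at each unknown node (sum of currents leaving = 0; resistances in Ω):
  Node 1: (V_1 - 5)/16000 + (V_1 - V_2)/1000 + (V_1 - V_4)/2.4 = 0
  Node 2: (V_2 - V_1)/1000 + (V_2 - 0)/100 + (V_2 - V_4)/2400 = 0
  Node 4: (V_4 - V_1)/2.4 + (V_4 - V_2)/2400 + (V_4 - 0)/56000 = 0
Collecting terms (coefficients in siemens):
  0.4177·V_1 - 0.001·V_2 - 0.4167·V_4 = 0.0003125
  0.01142·V_2 - 0.001·V_1 - 0.0004167·V_4 = 0
  0.4171·V_4 - 0.4167·V_1 - 0.0004167·V_2 = 0
Solving these 3 simultaneous equations (Gaussian elimination) gives:
  V_1 = 0.2366 V, V_2 = 0.02935 V, V_4 = 0.2364 V
The requested potential is V_1 = 0.2366 V.

Final answer: V_1 = 0.2366 V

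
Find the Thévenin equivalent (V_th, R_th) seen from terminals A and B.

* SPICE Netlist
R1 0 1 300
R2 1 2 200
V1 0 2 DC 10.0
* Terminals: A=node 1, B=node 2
Step 1 — V_th is the open-circuit voltage V_A - V_B (nothing connected across the terminals).
Nodal analysis, taking node 2 as the 0 V reference.
Source V1 fixes V_0 = 10 V.
KCL at each unknown node (sum of currents leaving = 0; resistances in Ω):
  Node 1: (V_1 - 10)/300 + (V_1 - 0)/200 = 0
Collecting terms: 0.008333 × V_1 = 0.03333  =>  V_1 = 4 V
V_th = V_1 - V_2 = 4 - 0 = 4 V
Step 2 — R_th: zero the source — replace V1 by a short circuit (node 2 merges into node 0) — and find the resistance seen between A (node 1) and B (node 0).
Reduce the network between node 1 (A) and node 0 (B) by series/parallel combination:
  Rp1 = R1 ‖ R2 (parallel, both between nodes 0 and 1) = 1/(1/300 + 1/200) = 120 Ω
R_th = 120 Ω

Final answer: V_th = 4 V, R_th = 120 Ω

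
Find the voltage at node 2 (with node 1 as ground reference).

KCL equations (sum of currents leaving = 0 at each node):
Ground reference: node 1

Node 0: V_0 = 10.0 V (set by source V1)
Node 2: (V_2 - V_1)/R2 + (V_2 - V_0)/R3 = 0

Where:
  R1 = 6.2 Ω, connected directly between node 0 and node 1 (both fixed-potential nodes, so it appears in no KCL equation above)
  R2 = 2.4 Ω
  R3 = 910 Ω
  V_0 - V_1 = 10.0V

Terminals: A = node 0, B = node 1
Nodal analysis, taking node 1 as the 0 V reference.
Source V1 fixes V_0 = 10 V.
KCL at each unknown node (sum of currents leaving = 0; resistances in Ω):
  Node 2: (V_2 - 0)/2.4 + (V_2 - 10)/910 = 0
Collecting terms: 0.4178 × V_2 = 0.01099  =>  V_2 = 0.0263 V
The requested potential is V_2 = 0.0263 V.

Final answer: V_2 = 0.0263 V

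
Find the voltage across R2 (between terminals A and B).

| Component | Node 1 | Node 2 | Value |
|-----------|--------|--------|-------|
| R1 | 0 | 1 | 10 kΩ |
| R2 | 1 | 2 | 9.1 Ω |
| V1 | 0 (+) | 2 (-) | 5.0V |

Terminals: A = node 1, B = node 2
R1 and R2 are in series across V1 (node 0 → node 1 → node 2), and the output A–B is taken across R2, so this is a voltage divider.
Series current: I = V1/(R1 + R2) = 5/(10000 + 9.1) = 5/10010 = 0.0004995 A
V_R2 = I × R2 = V1 × R2/(R1 + R2) = 5 × 9.1/10010 = 0.004546 V

Final answer: 0.004546 V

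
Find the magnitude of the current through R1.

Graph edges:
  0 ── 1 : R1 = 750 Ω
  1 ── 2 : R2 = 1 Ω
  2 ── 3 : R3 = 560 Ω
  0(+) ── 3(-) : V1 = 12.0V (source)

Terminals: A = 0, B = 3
Nodal analysis, taking node 3 as the 0 V reference.
Source V1 fixes V_0 = 12 V.
KCL at each unknown node (sum of currents leaving = 0; resistances in Ω):
  Node 1: (V_1 - 12)/750 + (V_1 - V_2)/1 = 0
  Node 2: (V_2 - V_1)/1 + (V_2 - 0)/560 = 0
Collecting terms (coefficients in siemens):
  1.001·V_1 - 1·V_2 = 0.016
  1.002·V_2 - 1·V_1 = 0
Determinant D = (1.001)(1.002) - (-1)(-1) = 0.003121
V_1 = [(0.016)(1.002) - (-1)(0)]/D = 5.135 V
V_2 = [(1.001)(0) - (0.016)(-1)]/D = 5.126 V
I_R1 = (V_0 - V_1)/R1 = (12 - 5.135)/750 = 0.009153 A
|I_R1| = 0.009153 A

Final answer: |I_R1| = 0.009153 A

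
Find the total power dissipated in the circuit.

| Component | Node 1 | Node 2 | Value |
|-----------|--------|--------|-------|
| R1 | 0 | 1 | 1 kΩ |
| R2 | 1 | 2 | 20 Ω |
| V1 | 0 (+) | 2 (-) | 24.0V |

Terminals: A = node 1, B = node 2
Nodal analysis, taking node 2 as the 0 V reference.
Source V1 fixes V_0 = 24 V.
KCL at each unknown node (sum of currents leaving = 0; resistances in Ω):
  Node 1: (V_1 - 24)/1000 + (V_1 - 0)/20 = 0
Collecting terms: 0.051 × V_1 = 0.024  =>  V_1 = 0.4706 V
Power in each resistor, P = (ΔV)²/R:
  P_R1 = (24 - 0.4706)²/1000 = 0.5536 W
  P_R2 = (0.4706 - 0)²/20 = 0.01107 W
P_total = P_R1 + P_R2 = 0.5647 W

Final answer: 0.5647 W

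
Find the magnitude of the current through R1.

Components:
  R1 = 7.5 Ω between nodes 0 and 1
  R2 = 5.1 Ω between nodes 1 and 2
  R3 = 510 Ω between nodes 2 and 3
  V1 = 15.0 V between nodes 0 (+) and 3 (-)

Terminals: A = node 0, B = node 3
Nodal analysis, taking node 3 as the 0 V reference.
Source V1 fixes V_0 = 15 V.
KCL at each unknown node (sum of currents leaving = 0; resistances in Ω):
  Node 1: (V_1 - 15)/7.5 + (V_1 - V_2)/5.1 = 0
  Node 2: (V_2 - V_1)/5.1 + (V_2 - 0)/510 = 0
Collecting terms (coefficients in siemens):
  0.3294·V_1 - 0.1961·V_2 = 2
  0.198·V_2 - 0.1961·V_1 = 0
Determinant D = (0.3294)(0.198) - (-0.1961)(-0.1961) = 0.02679
V_1 = [(2)(0.198) - (-0.1961)(0)]/D = 14.78 V
V_2 = [(0.3294)(0) - (2)(-0.1961)]/D = 14.64 V
I_R1 = (V_0 - V_1)/R1 = (15 - 14.78)/7.5 = 0.0287 A
|I_R1| = 0.0287 A

Final answer: |I_R1| = 0.0287 A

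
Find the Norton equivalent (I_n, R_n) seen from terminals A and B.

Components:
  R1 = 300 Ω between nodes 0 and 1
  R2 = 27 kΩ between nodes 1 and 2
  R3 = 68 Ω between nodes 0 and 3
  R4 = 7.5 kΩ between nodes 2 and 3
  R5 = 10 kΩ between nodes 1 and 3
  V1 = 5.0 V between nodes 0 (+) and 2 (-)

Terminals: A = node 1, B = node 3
Find the Thévenin equivalent first; then I_n = V_th/R_th and R_n = R_th.
Step 1 — V_th is the open-circuit voltage V_A - V_B (nothing connected across the terminals).
Nodal analysis, taking node 2 as the 0 V reference.
Source V1 fixes V_0 = 5 V.
KCL at each unknown node (sum of currents leaving = 0; resistances in Ω):
  Node 1: (V_1 - 5)/300 + (V_1 - 0)/27000 + (V_1 - V_3)/10000 = 0
  Node 3: (V_3 - 5)/68 + (V_3 - 0)/7500 + (V_3 - V_1)/10000 = 0
Collecting terms (coefficients in siemens):
  0.00347·V_1 - 0.0001·V_3 = 0.01667
  0.01494·V_3 - 0.0001·V_1 = 0.07353
Determinant D = (0.00347)(0.01494) - (-0.0001)(-0.0001) = 0.00005183
V_1 = [(0.01667)(0.01494) - (-0.0001)(0.07353)]/D = 4.945 V
V_3 = [(0.00347)(0.07353) - (0.01667)(-0.0001)]/D = 4.955 V
V_th = V_1 - V_3 = 4.945 - 4.955 = -0.009667 V
Step 2 — R_th: zero the source — replace V1 by a short circuit (node 2 merges into node 0) — and find the resistance seen between A (node 1) and B (node 3).
Reduce the network between node 1 (A) and node 3 (B) by series/parallel combination:
  Rp1 = R1 ‖ R2 (parallel, both between nodes 0 and 1) = 1/(1/300 + 1/27000) = 296.7 Ω
  Rp2 = R3 ‖ R4 (parallel, both between nodes 0 and 3) = 1/(1/68 + 1/7500) = 67.39 Ω
  Rs1 = Rp1 + Rp2 (series, joined only at node 0) = 296.7 + 67.39 = 364.1 Ω
  Rp3 = R5 ‖ Rs1 (parallel, both between nodes 1 and 3) = 1/(1/10000 + 1/364.1) = 351.3 Ω
R_th = 351.3 Ω
I_n = V_th/R_th = -0.009667/351.3 = -0.00002752 A, and R_n = R_th = 351.3 Ω

Final answer: I_n = -2.752e-05 A, R_n = 351.3 Ω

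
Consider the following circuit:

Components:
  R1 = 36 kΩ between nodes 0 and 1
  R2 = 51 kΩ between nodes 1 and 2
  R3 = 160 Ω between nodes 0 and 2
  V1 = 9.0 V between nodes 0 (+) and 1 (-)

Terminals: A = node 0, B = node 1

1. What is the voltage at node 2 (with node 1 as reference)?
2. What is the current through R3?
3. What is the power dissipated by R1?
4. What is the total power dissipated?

Nodal analysis, taking node 1 as the 0 V reference.
Source V1 fixes V_0 = 9 V.
KCL at each unknown node (sum of currents leaving = 0; resistances in Ω):
  Node 2: (V_2 - 0)/51000 + (V_2 - 9)/160 = 0
Collecting terms: 0.00627 × V_2 = 0.05625  =>  V_2 = 8.972 V
Part 1:
  Read off the nodal solution: V_2 = 8.972 V
Part 2:
  I_R3 = (V_0 - V_2)/R3 = (9 - 8.972)/160 = 0.0001759 A
  Magnitude: I_R3 = 0.0001759 A
Part 3:
  I_R1 = (V_0 - V_1)/R1 = (9 - 0)/36000 = 0.00025 A
  P_R1 = I_R1² × R1 = (0.00025)² × 36000 = 0.00225 W
Part 4:
  Power in each resistor, P = (ΔV)²/R:
    P_R1 = (9 - 0)²/36000 = 0.00225 W
    P_R2 = (0 - 8.972)²/51000 = 0.001578 W
    P_R3 = (9 - 8.972)²/160 = 0.000004952 W
  P_total = P_R1 + P_R2 + P_R3 = 0.003833 W

Final answers:
1. V_2 = 8.972 V
2. I_R3 = 0.0001759 A
3. P_R1 = 0.00225 W
4. P_total = 0.003833 W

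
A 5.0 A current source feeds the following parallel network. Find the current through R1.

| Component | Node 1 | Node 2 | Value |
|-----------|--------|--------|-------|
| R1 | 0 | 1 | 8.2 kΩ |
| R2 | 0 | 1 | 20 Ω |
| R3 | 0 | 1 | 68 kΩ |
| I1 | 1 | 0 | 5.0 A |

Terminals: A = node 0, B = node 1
All resistors sit directly between nodes 0 and 1, so they are in parallel and share one voltage V; the full source current 5 A splits among them.
1/R_par = 1/8200 + 1/20 + 1/68000 = 0.05014 S  =>  R_par = 19.95 Ω
V = I × R_par = 5 × 19.95 = 99.73 V
I_R1 = V/R1 = 99.73/8200 = 0.01216 A

Final answer: 0.01216 A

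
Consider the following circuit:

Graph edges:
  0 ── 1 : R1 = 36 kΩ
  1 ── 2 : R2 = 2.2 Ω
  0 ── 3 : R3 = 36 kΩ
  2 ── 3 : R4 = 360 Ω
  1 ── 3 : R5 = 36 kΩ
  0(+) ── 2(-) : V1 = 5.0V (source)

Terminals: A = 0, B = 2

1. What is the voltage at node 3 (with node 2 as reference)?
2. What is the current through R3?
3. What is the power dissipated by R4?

Nodal analysis, taking node 2 as the 0 V reference.
Source V1 fixes V_0 = 5 V.
KCL at each unknown node (sum of currents leaving = 0; resistances in Ω):
  Node 1: (V_1 - 5)/36000 + (V_1 - 0)/2.2 + (V_1 - V_3)/36000 = 0
  Node 3: (V_3 - 5)/36000 + (V_3 - 0)/360 + (V_3 - V_1)/36000 = 0
Collecting terms (coefficients in siemens):
  0.4546·V_1 - 0.00002778·V_3 = 0.0001389
  0.002833·V_3 - 0.00002778·V_1 = 0.0001389
Determinant D = (0.4546)(0.002833) - (-0.00002778)(-0.00002778) = 0.001288
V_1 = [(0.0001389)(0.002833) - (-0.00002778)(0.0001389)]/D = 0.0003085 V
V_3 = [(0.4546)(0.0001389) - (0.0001389)(-0.00002778)]/D = 0.04902 V
Part 1:
  Read off the nodal solution: V_3 = 0.04902 V
Part 2:
  I_R3 = (V_0 - V_3)/R3 = (5 - 0.04902)/36000 = 0.0001375 A
  Magnitude: I_R3 = 0.0001375 A
Part 3:
  I_R4 = (V_2 - V_3)/R4 = (0 - 0.04902)/360 = -0.0001362 A
  P_R4 = I_R4² × R4 = (-0.0001362)² × 360 = 0.000006676 W

Final answers:
1. V_3 = 0.04902 V
2. I_R3 = 0.0001375 A
3. P_R4 = 6.676e-06 W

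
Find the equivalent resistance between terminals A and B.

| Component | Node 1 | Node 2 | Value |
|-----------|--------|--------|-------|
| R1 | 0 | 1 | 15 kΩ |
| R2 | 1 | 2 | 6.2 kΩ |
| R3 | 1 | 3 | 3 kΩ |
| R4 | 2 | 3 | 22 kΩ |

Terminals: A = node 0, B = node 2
Reduce the network between node 0 (A) and node 2 (B) by series/parallel combination:
  Rs1 = R3 + R4 (series, joined only at node 3) = 3000 + 22000 = 25000 Ω
  Rp1 = R2 ‖ Rs1 (parallel, both between nodes 1 and 2) = 1/(1/6200 + 1/25000) = 4968 Ω
  Rs2 = R1 + Rp1 (series, joined only at node 1) = 15000 + 4968 = 19970 Ω
R_eq = 19.97 kΩ

Final answer: 19.97 kΩ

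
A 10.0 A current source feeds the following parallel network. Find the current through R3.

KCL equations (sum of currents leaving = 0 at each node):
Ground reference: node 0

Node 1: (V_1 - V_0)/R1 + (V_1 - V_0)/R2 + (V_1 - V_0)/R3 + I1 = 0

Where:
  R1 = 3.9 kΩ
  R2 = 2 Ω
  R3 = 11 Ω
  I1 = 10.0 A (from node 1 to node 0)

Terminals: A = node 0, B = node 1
All resistors sit directly between nodes 0 and 1, so they are in parallel and share one voltage V; the full source current 10 A splits among them.
1/R_par = 1/3900 + 1/2 + 1/11 = 0.5912 S  =>  R_par = 1.692 Ω
V = I × R_par = 10 × 1.692 = 16.92 V
I_R3 = V/R3 = 16.92/11 = 1.538 A

Final answer: 1.538 A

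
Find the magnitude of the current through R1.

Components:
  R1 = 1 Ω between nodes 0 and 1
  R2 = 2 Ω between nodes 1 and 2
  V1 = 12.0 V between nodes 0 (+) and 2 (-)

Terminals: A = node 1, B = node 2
Nodal analysis, taking node 2 as the 0 V reference.
Source V1 fixes V_0 = 12 V.
KCL at each unknown node (sum of currents leaving = 0; resistances in Ω):
  Node 1: (V_1 - 12)/1 + (V_1 - 0)/2 = 0
Collecting terms: 1.5 × V_1 = 12  =>  V_1 = 8 V
I_R1 = (V_0 - V_1)/R1 = (12 - 8)/1 = 4 A
|I_R1| = 4 A

Final answer: |I_R1| = 4 A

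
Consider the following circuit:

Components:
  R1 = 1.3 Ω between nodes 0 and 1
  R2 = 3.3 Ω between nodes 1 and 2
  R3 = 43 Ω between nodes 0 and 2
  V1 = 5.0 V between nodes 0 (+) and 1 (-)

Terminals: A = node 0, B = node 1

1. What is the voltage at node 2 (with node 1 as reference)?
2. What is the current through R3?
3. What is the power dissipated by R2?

Nodal analysis, taking node 1 as the 0 V reference.
Source V1 fixes V_0 = 5 V.
KCL at each unknown node (sum of currents leaving = 0; resistances in Ω):
  Node 2: (V_2 - 0)/3.3 + (V_2 - 5)/43 = 0
Collecting terms: 0.3263 × V_2 = 0.1163  =>  V_2 = 0.3564 V
Part 1:
  Read off the nodal solution: V_2 = 0.3564 V
Part 2:
  I_R3 = (V_0 - V_2)/R3 = (5 - 0.3564)/43 = 0.108 A
  Magnitude: I_R3 = 0.108 A
Part 3:
  I_R2 = (V_1 - V_2)/R2 = (0 - 0.3564)/3.3 = -0.108 A
  P_R2 = I_R2² × R2 = (-0.108)² × 3.3 = 0.03849 W

Final answers:
1. V_2 = 0.3564 V
2. I_R3 = 0.108 A
3. P_R2 = 0.03849 W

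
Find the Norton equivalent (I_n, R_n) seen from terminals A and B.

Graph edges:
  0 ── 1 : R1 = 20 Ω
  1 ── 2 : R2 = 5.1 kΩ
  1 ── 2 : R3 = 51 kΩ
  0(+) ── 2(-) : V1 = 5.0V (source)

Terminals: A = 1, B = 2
Find the Thévenin equivalent first; then I_n = V_th/R_th and R_n = R_th.
Step 1 — V_th is the open-circuit voltage V_A - V_B (nothing connected across the terminals).
Nodal analysis, taking node 2 as the 0 V reference.
Source V1 fixes V_0 = 5 V.
KCL at each unknown node (sum of currents leaving = 0; resistances in Ω):
  Node 1: (V_1 - 5)/20 + (V_1 - 0)/5100 + (V_1 - 0)/51000 = 0
Collecting terms: 0.05022 × V_1 = 0.25  =>  V_1 = 4.979 V
V_th = V_1 - V_2 = 4.979 - 0 = 4.979 V
Step 2 — R_th: zero the source — replace V1 by a short circuit (node 2 merges into node 0) — and find the resistance seen between A (node 1) and B (node 0).
Reduce the network between node 1 (A) and node 0 (B) by series/parallel combination:
  Rp1 = R1 ‖ R2 ‖ R3 (parallel, all between nodes 0 and 1) = 1/(1/20 + 1/5100 + 1/51000) = 19.91 Ω
R_th = 19.91 Ω
I_n = V_th/R_th = 4.979/19.91 = 0.25 A, and R_n = R_th = 19.91 Ω

Final answer: I_n = 0.25 A, R_n = 19.91 Ω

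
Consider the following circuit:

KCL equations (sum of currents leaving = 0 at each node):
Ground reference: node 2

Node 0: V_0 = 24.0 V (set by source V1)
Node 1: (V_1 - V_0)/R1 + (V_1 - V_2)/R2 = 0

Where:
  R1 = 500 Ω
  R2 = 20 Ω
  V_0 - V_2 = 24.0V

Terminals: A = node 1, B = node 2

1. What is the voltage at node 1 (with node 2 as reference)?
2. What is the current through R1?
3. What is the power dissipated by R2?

Nodal analysis, taking node 2 as the 0 V reference.
Source V1 fixes V_0 = 24 V.
KCL at each unknown node (sum of currents leaving = 0; resistances in Ω):
  Node 1: (V_1 - 24)/500 + (V_1 - 0)/20 = 0
Collecting terms: 0.052 × V_1 = 0.048  =>  V_1 = 0.9231 V
Part 1:
  Read off the nodal solution: V_1 = 0.9231 V
Part 2:
  I_R1 = (V_0 - V_1)/R1 = (24 - 0.9231)/500 = 0.04615 A
  Magnitude: I_R1 = 0.04615 A
Part 3:
  I_R2 = (V_1 - V_2)/R2 = (0.9231 - 0)/20 = 0.04615 A
  P_R2 = I_R2² × R2 = (0.04615)² × 20 = 0.0426 W

Final answers:
1. V_1 = 0.9231 V
2. I_R1 = 0.04615 A
3. P_R2 = 0.0426 W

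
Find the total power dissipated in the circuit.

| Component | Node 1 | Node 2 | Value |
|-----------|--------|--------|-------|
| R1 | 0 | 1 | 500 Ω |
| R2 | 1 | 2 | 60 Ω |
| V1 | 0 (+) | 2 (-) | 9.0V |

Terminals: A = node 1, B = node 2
Nodal analysis, taking node 2 as the 0 V reference.
Source V1 fixes V_0 = 9 V.
KCL at each unknown node (sum of currents leaving = 0; resistances in Ω):
  Node 1: (V_1 - 9)/500 + (V_1 - 0)/60 = 0
Collecting terms: 0.01867 × V_1 = 0.018  =>  V_1 = 0.9643 V
Power in each resistor, P = (ΔV)²/R:
  P_R1 = (9 - 0.9643)²/500 = 0.1291 W
  P_R2 = (0.9643 - 0)²/60 = 0.0155 W
P_total = P_R1 + P_R2 = 0.1446 W

Final answer: 0.1446 W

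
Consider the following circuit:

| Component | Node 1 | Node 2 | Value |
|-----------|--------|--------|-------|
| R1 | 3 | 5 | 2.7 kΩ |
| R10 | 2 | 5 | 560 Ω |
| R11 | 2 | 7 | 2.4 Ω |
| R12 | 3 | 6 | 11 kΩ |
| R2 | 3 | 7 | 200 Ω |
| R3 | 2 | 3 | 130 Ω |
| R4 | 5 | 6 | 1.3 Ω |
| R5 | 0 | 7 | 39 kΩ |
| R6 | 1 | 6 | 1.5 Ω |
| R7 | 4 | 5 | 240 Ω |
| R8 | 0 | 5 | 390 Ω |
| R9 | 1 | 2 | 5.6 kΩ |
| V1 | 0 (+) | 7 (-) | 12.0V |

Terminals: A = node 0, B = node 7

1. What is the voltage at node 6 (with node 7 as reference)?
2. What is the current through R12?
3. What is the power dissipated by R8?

Nodal analysis, taking node 7 as the 0 V reference.
Source V1 fixes V_0 = 12 V.
KCL at each unknown node (sum of currents leaving = 0; resistances in Ω):
  Node 1: (V_1 - V_6)/1.5 + (V_1 - V_2)/5600 = 0
  Node 2: (V_2 - V_3)/130 + (V_2 - V_1)/5600 + (V_2 - V_5)/560 + (V_2 - 0)/2.4 = 0
  Node 3: (V_3 - V_5)/2700 + (V_3 - 0)/200 + (V_3 - V_2)/130 + (V_3 - V_6)/11000 = 0
  Node 4: (V_4 - V_5)/240 = 0
  Node 5: (V_5 - V_3)/2700 + (V_5 - V_6)/1.3 + (V_5 - V_4)/240 + (V_5 - 12)/390 + (V_5 - V_2)/560 = 0
  Node 6: (V_6 - V_5)/1.3 + (V_6 - V_1)/1.5 + (V_6 - V_3)/11000 = 0
Collecting terms (coefficients in siemens):
  0.6668·V_1 - 0.0001786·V_2 - 0.6667·V_6 = 0
  0.4263·V_2 - 0.0001786·V_1 - 0.007692·V_3 - 0.001786·V_5 = 0
  0.01315·V_3 - 0.007692·V_2 - 0.0003704·V_5 - 0.00009091·V_6 = 0
  0.004167·V_4 - 0.004167·V_5 = 0
  0.7781·V_5 - 0.001786·V_2 - 0.0003704·V_3 - 0.004167·V_4 - 0.7692·V_6 = 0.03077
  1.436·V_6 - 0.6667·V_1 - 0.00009091·V_3 - 0.7692·V_5 = 0
Solving these 6 simultaneous equations (Gaussian elimination) gives:
  V_1 = 6.198 V, V_2 = 0.03284 V, V_3 = 0.2367 V, V_4 = 6.202 V
  V_5 = 6.202 V, V_6 = 6.199 V
Part 1:
  Read off the nodal solution: V_6 = 6.199 V
Part 2:
  I_R12 = (V_3 - V_6)/R12 = (0.2367 - 6.199)/11000 = -0.0005421 A
  Magnitude: I_R12 = 0.0005421 A
Part 3:
  I_R8 = (V_0 - V_5)/R8 = (12 - 6.202)/390 = 0.01487 A
  P_R8 = I_R8² × R8 = (0.01487)² × 390 = 0.08621 W

Final answers:
1. V_6 = 6.199 V
2. I_R12 = 0.0005421 A
3. P_R8 = 0.08621 W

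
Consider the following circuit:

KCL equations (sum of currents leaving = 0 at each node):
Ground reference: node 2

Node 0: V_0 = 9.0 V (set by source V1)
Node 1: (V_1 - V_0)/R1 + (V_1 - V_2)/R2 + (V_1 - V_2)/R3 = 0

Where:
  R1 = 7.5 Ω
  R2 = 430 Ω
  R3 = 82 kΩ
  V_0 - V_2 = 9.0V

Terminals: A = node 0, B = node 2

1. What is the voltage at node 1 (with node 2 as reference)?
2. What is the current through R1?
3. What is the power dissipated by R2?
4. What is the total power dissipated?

Nodal analysis, taking node 2 as the 0 V reference.
Source V1 fixes V_0 = 9 V.
KCL at each unknown node (sum of currents leaving = 0; resistances in Ω):
  Node 1: (V_1 - 9)/7.5 + (V_1 - 0)/430 + (V_1 - 0)/82000 = 0
Collecting terms: 0.1357 × V_1 = 1.2  =>  V_1 = 8.845 V
Part 1:
  Read off the nodal solution: V_1 = 8.845 V
Part 2:
  I_R1 = (V_0 - V_1)/R1 = (9 - 8.845)/7.5 = 0.02068 A
  Magnitude: I_R1 = 0.02068 A
Part 3:
  I_R2 = (V_1 - V_2)/R2 = (8.845 - 0)/430 = 0.02057 A
  P_R2 = I_R2² × R2 = (0.02057)² × 430 = 0.1819 W
Part 4:
  Power in each resistor, P = (ΔV)²/R:
    P_R1 = (9 - 8.845)²/7.5 = 0.003207 W
    P_R2 = (8.845 - 0)²/430 = 0.1819 W
    P_R3 = (8.845 - 0)²/82000 = 0.0009541 W
  P_total = P_R1 + P_R2 + P_R3 = 0.1861 W

Final answers:
1. V_1 = 8.845 V
2. I_R1 = 0.02068 A
3. P_R2 = 0.1819 W
4. P_total = 0.1861 W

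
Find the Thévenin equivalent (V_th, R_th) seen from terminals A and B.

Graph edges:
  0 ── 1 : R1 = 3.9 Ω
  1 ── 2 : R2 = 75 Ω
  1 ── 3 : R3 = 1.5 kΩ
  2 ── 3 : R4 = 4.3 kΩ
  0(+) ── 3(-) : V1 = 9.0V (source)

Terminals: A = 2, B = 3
Step 1 — V_th is the open-circuit voltage V_A - V_B (nothing connected across the terminals).
Nodal analysis, taking node 3 as the 0 V reference.
Source V1 fixes V_0 = 9 V.
KCL at each unknown node (sum of currents leaving = 0; resistances in Ω):
  Node 1: (V_1 - 9)/3.9 + (V_1 - V_2)/75 + (V_1 - 0)/1500 = 0
  Node 2: (V_2 - V_1)/75 + (V_2 - 0)/4300 = 0
Collecting terms (coefficients in siemens):
  0.2704·V_1 - 0.01333·V_2 = 2.308
  0.01357·V_2 - 0.01333·V_1 = 0
Determinant D = (0.2704)(0.01357) - (-0.01333)(-0.01333) = 0.003491
V_1 = [(2.308)(0.01357) - (-0.01333)(0)]/D = 8.969 V
V_2 = [(0.2704)(0) - (2.308)(-0.01333)]/D = 8.815 V
V_th = V_2 - V_3 = 8.815 - 0 = 8.815 V
Step 2 — R_th: zero the source — replace V1 by a short circuit (node 3 merges into node 0) — and find the resistance seen between A (node 2) and B (node 0).
Reduce the network between node 2 (A) and node 0 (B) by series/parallel combination:
  Rp1 = R1 ‖ R3 (parallel, both between nodes 0 and 1) = 1/(1/3.9 + 1/1500) = 3.89 Ω
  Rs1 = R2 + Rp1 (series, joined only at node 1) = 75 + 3.89 = 78.89 Ω
  Rp2 = R4 ‖ Rs1 (parallel, both between nodes 0 and 2) = 1/(1/4300 + 1/78.89) = 77.47 Ω
R_th = 77.47 Ω

Final answer: V_th = 8.815 V, R_th = 77.47 Ω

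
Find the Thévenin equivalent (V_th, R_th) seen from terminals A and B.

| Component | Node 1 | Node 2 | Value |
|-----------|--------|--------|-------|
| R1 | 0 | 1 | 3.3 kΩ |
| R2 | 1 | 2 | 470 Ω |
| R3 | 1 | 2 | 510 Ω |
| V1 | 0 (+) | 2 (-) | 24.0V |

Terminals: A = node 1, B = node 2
Step 1 — V_th is the open-circuit voltage V_A - V_B (nothing connected across the terminals).
Nodal analysis, taking node 2 as the 0 V reference.
Source V1 fixes V_0 = 24 V.
KCL at each unknown node (sum of currents leaving = 0; resistances in Ω):
  Node 1: (V_1 - 24)/3300 + (V_1 - 0)/470 + (V_1 - 0)/510 = 0
Collecting terms: 0.004391 × V_1 = 0.007273  =>  V_1 = 1.656 V
V_th = V_1 - V_2 = 1.656 - 0 = 1.656 V
Step 2 — R_th: zero the source — replace V1 by a short circuit (node 2 merges into node 0) — and find the resistance seen between A (node 1) and B (node 0).
Reduce the network between node 1 (A) and node 0 (B) by series/parallel combination:
  Rp1 = R1 ‖ R2 ‖ R3 (parallel, all between nodes 0 and 1) = 1/(1/3300 + 1/470 + 1/510) = 227.7 Ω
R_th = 227.7 Ω

Final answer: V_th = 1.656 V, R_th = 227.7 Ω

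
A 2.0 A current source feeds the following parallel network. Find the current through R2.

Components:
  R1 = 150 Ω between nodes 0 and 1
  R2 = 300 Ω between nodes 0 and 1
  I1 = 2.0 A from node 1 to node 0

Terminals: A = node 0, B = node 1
All resistors sit directly between nodes 0 and 1, so they are in parallel and share one voltage V; the full source current 2 A splits among them.
1/R_par = 1/150 + 1/300 = 0.01 S  =>  R_par = 100 Ω
V = I × R_par = 2 × 100 = 200 V
I_R2 = V/R2 = 200/300 = 0.6667 A

Final answer: 0.6667 A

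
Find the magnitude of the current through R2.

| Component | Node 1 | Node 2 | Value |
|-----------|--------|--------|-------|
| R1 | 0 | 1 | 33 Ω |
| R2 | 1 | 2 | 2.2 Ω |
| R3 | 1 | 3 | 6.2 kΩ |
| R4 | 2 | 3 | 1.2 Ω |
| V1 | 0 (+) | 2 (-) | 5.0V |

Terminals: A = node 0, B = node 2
Nodal analysis, taking node 2 as the 0 V reference.
Source V1 fixes V_0 = 5 V.
KCL at each unknown node (sum of currents leaving = 0; resistances in Ω):
  Node 1: (V_1 - 5)/33 + (V_1 - 0)/2.2 + (V_1 - V_3)/6200 = 0
  Node 3: (V_3 - V_1)/6200 + (V_3 - 0)/1.2 = 0
Collecting terms (coefficients in siemens):
  0.485·V_1 - 0.0001613·V_3 = 0.1515
  0.8335·V_3 - 0.0001613·V_1 = 0
Determinant D = (0.485)(0.8335) - (-0.0001613)(-0.0001613) = 0.4043
V_1 = [(0.1515)(0.8335) - (-0.0001613)(0)]/D = 0.3124 V
V_3 = [(0.485)(0) - (0.1515)(-0.0001613)]/D = 0.00006045 V
I_R2 = (V_1 - V_2)/R2 = (0.3124 - 0)/2.2 = 0.142 A
|I_R2| = 0.142 A

Final answer: |I_R2| = 0.142 A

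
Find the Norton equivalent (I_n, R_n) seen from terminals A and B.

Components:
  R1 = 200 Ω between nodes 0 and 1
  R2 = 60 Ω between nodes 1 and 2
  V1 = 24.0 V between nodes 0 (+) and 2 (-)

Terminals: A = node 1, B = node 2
Find the Thévenin equivalent first; then I_n = V_th/R_th and R_n = R_th.
Step 1 — V_th is the open-circuit voltage V_A - V_B (nothing connected across the terminals).
Nodal analysis, taking node 2 as the 0 V reference.
Source V1 fixes V_0 = 24 V.
KCL at each unknown node (sum of currents leaving = 0; resistances in Ω):
  Node 1: (V_1 - 24)/200 + (V_1 - 0)/60 = 0
Collecting terms: 0.02167 × V_1 = 0.12  =>  V_1 = 5.538 V
V_th = V_1 - V_2 = 5.538 - 0 = 5.538 V
Step 2 — R_th: zero the source — replace V1 by a short circuit (node 2 merges into node 0) — and find the resistance seen between A (node 1) and B (node 0).
Reduce the network between node 1 (A) and node 0 (B) by series/parallel combination:
  Rp1 = R1 ‖ R2 (parallel, both between nodes 0 and 1) = 1/(1/200 + 1/60) = 46.15 Ω
R_th = 46.15 Ω
I_n = V_th/R_th = 5.538/46.15 = 0.12 A, and R_n = R_th = 46.15 Ω

Final answer: I_n = 0.12 A, R_n = 46.15 Ω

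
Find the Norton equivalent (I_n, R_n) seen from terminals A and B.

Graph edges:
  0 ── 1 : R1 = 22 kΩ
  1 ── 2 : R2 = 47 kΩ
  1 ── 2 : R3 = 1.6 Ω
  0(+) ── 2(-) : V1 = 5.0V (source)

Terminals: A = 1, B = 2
Find the Thévenin equivalent first; then I_n = V_th/R_th and R_n = R_th.
Step 1 — V_th is the open-circuit voltage V_A - V_B (nothing connected across the terminals).
Nodal analysis, taking node 2 as the 0 V reference.
Source V1 fixes V_0 = 5 V.
KCL at each unknown node (sum of currents leaving = 0; resistances in Ω):
  Node 1: (V_1 - 5)/22000 + (V_1 - 0)/47000 + (V_1 - 0)/1.6 = 0
Collecting terms: 0.6251 × V_1 = 0.0002273  =>  V_1 = 0.0003636 V
V_th = V_1 - V_2 = 0.0003636 - 0 = 0.0003636 V
Step 2 — R_th: zero the source — replace V1 by a short circuit (node 2 merges into node 0) — and find the resistance seen between A (node 1) and B (node 0).
Reduce the network between node 1 (A) and node 0 (B) by series/parallel combination:
  Rp1 = R1 ‖ R2 ‖ R3 (parallel, all between nodes 0 and 1) = 1/(1/22000 + 1/47000 + 1/1.6) = 1.6 Ω
R_th = 1.6 Ω
I_n = V_th/R_th = 0.0003636/1.6 = 0.0002273 A, and R_n = R_th = 1.6 Ω

Final answer: I_n = 0.0002273 A, R_n = 1.6 Ω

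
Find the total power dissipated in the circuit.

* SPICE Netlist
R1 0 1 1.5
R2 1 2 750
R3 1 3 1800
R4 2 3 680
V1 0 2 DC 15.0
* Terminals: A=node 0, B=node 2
Nodal analysis, taking node 2 as the 0 V reference.
Source V1 fixes V_0 = 15 V.
KCL at each unknown node (sum of currents leaving = 0; resistances in Ω):
  Node 1: (V_1 - 15)/1.5 + (V_1 - 0)/750 + (V_1 - V_3)/1800 = 0
  Node 3: (V_3 - V_1)/1800 + (V_3 - 0)/680 = 0
Collecting terms (coefficients in siemens):
  0.6686·V_1 - 0.0005556·V_3 = 10
  0.002026·V_3 - 0.0005556·V_1 = 0
Determinant D = (0.6686)(0.002026) - (-0.0005556)(-0.0005556) = 0.001354
V_1 = [(10)(0.002026) - (-0.0005556)(0)]/D = 14.96 V
V_3 = [(0.6686)(0) - (10)(-0.0005556)]/D = 4.102 V
Power in each resistor, P = (ΔV)²/R:
  P_R1 = (15 - 14.96)²/1.5 = 0.001012 W
  P_R2 = (14.96 - 0)²/750 = 0.2984 W
  P_R3 = (14.96 - 4.102)²/1800 = 0.06551 W
  P_R4 = (0 - 4.102)²/680 = 0.02475 W
P_total = P_R1 + P_R2 + P_R3 + P_R4 = 0.3897 W

Final answer: 0.3897 W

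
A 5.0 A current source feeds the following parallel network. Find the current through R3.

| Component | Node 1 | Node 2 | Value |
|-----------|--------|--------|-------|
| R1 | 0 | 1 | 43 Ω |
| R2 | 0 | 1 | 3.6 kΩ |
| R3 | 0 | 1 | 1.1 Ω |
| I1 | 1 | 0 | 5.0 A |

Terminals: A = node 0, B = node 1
All resistors sit directly between nodes 0 and 1, so they are in parallel and share one voltage V; the full source current 5 A splits among them.
1/R_par = 1/43 + 1/3600 + 1/1.1 = 0.9326 S  =>  R_par = 1.072 Ω
V = I × R_par = 5 × 1.072 = 5.361 V
I_R3 = V/R3 = 5.361/1.1 = 4.874 A

Final answer: 4.874 A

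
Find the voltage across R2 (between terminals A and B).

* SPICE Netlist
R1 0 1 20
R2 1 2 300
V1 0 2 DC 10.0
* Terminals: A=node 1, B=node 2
R1 and R2 are in series across V1 (node 0 → node 1 → node 2), and the output A–B is taken across R2, so this is a voltage divider.
Series current: I = V1/(R1 + R2) = 10/(20 + 300) = 10/320 = 0.03125 A
V_R2 = I × R2 = V1 × R2/(R1 + R2) = 10 × 300/320 = 9.375 V

Final answer: 9.375 V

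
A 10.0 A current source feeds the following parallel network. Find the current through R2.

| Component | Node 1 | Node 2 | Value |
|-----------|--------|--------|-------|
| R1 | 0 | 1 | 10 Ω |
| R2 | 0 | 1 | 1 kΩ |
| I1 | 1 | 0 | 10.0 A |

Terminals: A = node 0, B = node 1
All resistors sit directly between nodes 0 and 1, so they are in parallel and share one voltage V; the full source current 10 A splits among them.
1/R_par = 1/10 + 1/1000 = 0.101 S  =>  R_par = 9.901 Ω
V = I × R_par = 10 × 9.901 = 99.01 V
I_R2 = V/R2 = 99.01/1000 = 0.09901 A

Final answer: 0.09901 A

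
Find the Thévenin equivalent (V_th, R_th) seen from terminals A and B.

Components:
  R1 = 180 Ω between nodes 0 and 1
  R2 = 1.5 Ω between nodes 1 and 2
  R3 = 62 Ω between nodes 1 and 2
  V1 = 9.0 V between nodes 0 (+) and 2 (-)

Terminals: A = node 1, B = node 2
Step 1 — V_th is the open-circuit voltage V_A - V_B (nothing connected across the terminals).
Nodal analysis, taking node 2 as the 0 V reference.
Source V1 fixes V_0 = 9 V.
KCL at each unknown node (sum of currents leaving = 0; resistances in Ω):
  Node 1: (V_1 - 9)/180 + (V_1 - 0)/1.5 + (V_1 - 0)/62 = 0
Collecting terms: 0.6884 × V_1 = 0.05  =>  V_1 = 0.07264 V
V_th = V_1 - V_2 = 0.07264 - 0 = 0.07264 V
Step 2 — R_th: zero the source — replace V1 by a short circuit (node 2 merges into node 0) — and find the resistance seen between A (node 1) and B (node 0).
Reduce the network between node 1 (A) and node 0 (B) by series/parallel combination:
  Rp1 = R1 ‖ R2 ‖ R3 (parallel, all between nodes 0 and 1) = 1/(1/180 + 1/1.5 + 1/62) = 1.453 Ω
R_th = 1.453 Ω

Final answer: V_th = 0.07264 V, R_th = 1.453 Ω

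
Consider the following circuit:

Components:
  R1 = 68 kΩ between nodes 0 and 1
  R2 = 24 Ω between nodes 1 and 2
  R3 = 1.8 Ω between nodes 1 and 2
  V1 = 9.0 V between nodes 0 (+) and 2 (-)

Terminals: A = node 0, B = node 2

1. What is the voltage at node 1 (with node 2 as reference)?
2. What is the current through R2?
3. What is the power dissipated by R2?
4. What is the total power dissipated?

Nodal analysis, taking node 2 as the 0 V reference.
Source V1 fixes V_0 = 9 V.
KCL at each unknown node (sum of currents leaving = 0; resistances in Ω):
  Node 1: (V_1 - 9)/68000 + (V_1 - 0)/24 + (V_1 - 0)/1.8 = 0
Collecting terms: 0.5972 × V_1 = 0.0001324  =>  V_1 = 0.0002216 V
Part 1:
  Read off the nodal solution: V_1 = 0.0002216 V
Part 2:
  I_R2 = (V_1 - V_2)/R2 = (0.0002216 - 0)/24 = 0.000009234 A
  Magnitude: I_R2 = 0.000009234 A
Part 3:
  I_R2 = (V_1 - V_2)/R2 = (0.0002216 - 0)/24 = 0.000009234 A
  P_R2 = I_R2² × R2 = (0.000009234)² × 24 = 0.000000002046 W
Part 4:
  Power in each resistor, P = (ΔV)²/R:
    P_R1 = (9 - 0.0002216)²/68000 = 0.001191 W
    P_R2 = (0.0002216 - 0)²/24 = 0.000000002046 W
    P_R3 = (0.0002216 - 0)²/1.8 = 0.00000002728 W
  P_total = P_R1 + P_R2 + P_R3 = 0.001191 W

Final answers:
1. V_1 = 0.0002216 V
2. I_R2 = 9.234e-06 A
3. P_R2 = 2.046e-09 W
4. P_total = 0.001191 W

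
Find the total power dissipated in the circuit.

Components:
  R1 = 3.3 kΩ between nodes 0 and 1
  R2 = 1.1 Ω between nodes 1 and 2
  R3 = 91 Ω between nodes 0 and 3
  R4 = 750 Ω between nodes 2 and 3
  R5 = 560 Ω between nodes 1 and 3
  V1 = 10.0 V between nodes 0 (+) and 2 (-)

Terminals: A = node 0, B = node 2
Nodal analysis, taking node 2 as the 0 V reference.
Source V1 fixes V_0 = 10 V.
KCL at each unknown node (sum of currents leaving = 0; resistances in Ω):
  Node 1: (V_1 - 10)/3300 + (V_1 - 0)/1.1 + (V_1 - V_3)/560 = 0
  Node 3: (V_3 - 10)/91 + (V_3 - 0)/750 + (V_3 - V_1)/560 = 0
Collecting terms (coefficients in siemens):
  0.9112·V_1 - 0.001786·V_3 = 0.00303
  0.01411·V_3 - 0.001786·V_1 = 0.1099
Determinant D = (0.9112)(0.01411) - (-0.001786)(-0.001786) = 0.01285
V_1 = [(0.00303)(0.01411) - (-0.001786)(0.1099)]/D = 0.0186 V
V_3 = [(0.9112)(0.1099) - (0.00303)(-0.001786)]/D = 7.792 V
Power in each resistor, P = (ΔV)²/R:
  P_R1 = (10 - 0.0186)²/3300 = 0.03019 W
  P_R2 = (0.0186 - 0)²/1.1 = 0.0003144 W
  P_R3 = (10 - 7.792)²/91 = 0.0536 W
  P_R4 = (0 - 7.792)²/750 = 0.08094 W
  P_R5 = (0.0186 - 7.792)²/560 = 0.1079 W
P_total = P_R1 + P_R2 + P_R3 + P_R4 + P_R5 = 0.2729 W

Final answer: 0.2729 W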